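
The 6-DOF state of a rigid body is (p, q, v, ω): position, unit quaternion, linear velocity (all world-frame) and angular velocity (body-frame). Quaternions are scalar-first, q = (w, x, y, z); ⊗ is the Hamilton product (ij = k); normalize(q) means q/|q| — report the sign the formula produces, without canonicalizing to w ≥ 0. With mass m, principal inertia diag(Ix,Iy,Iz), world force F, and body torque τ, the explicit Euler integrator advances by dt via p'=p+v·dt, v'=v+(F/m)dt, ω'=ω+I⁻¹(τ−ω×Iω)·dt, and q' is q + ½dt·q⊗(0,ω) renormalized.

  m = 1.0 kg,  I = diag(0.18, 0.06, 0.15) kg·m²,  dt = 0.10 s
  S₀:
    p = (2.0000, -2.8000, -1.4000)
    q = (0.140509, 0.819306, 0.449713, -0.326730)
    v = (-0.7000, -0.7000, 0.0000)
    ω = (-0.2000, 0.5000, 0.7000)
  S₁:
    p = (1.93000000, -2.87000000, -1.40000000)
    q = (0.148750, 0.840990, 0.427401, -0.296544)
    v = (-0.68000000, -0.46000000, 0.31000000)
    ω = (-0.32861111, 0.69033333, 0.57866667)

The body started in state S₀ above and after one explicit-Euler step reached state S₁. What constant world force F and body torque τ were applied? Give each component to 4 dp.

F = (0.2000, 2.4000, 3.1000)
τ = (-0.2000, 0.1100, -0.1700)

Δω = ω₁−ω₀ = (-0.12861111, 0.19033333, -0.12133333)
τ = I·(Δω/dt) + ω₀×(Iω₀) = (-0.2000, 0.1100, -0.1700)
velocity change Δv = (0.02000000, 0.24000000, 0.31000000)
applied force F = (0.2000, 2.4000, 3.1000)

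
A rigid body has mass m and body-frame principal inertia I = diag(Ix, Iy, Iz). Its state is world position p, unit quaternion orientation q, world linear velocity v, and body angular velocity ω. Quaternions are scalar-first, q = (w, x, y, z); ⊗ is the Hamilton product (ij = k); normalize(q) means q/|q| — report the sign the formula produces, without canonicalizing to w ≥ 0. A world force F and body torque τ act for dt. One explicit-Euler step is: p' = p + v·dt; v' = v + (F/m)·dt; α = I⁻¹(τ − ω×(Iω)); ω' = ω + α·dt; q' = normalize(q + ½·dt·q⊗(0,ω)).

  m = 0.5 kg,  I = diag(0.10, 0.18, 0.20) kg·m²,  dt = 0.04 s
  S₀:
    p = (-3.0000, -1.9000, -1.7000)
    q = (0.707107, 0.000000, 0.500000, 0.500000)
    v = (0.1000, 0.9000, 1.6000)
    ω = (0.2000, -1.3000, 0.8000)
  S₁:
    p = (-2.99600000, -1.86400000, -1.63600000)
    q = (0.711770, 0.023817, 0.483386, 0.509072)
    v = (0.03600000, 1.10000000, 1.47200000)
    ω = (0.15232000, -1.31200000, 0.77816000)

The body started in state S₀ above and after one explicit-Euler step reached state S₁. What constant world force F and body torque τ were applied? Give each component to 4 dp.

velocity change Δv = (-0.06400000, 0.20000000, -0.12800000)
m·(v₁−v₀)/dt = (-0.8000, 2.5000, -1.6000)
Δω = ω₁−ω₀ = (-0.04768000, -0.01200000, -0.02184000)
gyro term ω₀×Iω₀ = (-0.0208, -0.0160, -0.0208)
τ = I·(Δω/dt) + ω₀×(Iω₀) = (-0.1400, -0.0700, -0.1300)

F = (-0.8000, 2.5000, -1.6000)
τ = (-0.1400, -0.0700, -0.1300)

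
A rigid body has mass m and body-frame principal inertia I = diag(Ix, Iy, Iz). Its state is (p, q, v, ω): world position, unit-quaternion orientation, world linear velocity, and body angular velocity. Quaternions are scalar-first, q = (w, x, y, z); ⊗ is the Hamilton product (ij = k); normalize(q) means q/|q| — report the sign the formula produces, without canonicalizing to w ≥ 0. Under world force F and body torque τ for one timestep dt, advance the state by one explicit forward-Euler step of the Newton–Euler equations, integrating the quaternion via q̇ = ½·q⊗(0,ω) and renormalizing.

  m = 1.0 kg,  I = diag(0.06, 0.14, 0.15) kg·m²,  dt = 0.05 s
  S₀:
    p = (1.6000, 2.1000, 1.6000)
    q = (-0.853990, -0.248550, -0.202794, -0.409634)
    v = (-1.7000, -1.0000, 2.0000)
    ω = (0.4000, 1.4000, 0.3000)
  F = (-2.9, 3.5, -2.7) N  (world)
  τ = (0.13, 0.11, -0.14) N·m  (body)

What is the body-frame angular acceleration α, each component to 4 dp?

α = (2.0967, 0.8629, -1.2320)

ω×(Iω) gyroscopic = (0.0042, -0.0108, 0.0448)
angular accel α = (2.0967, 0.8629, -1.2320)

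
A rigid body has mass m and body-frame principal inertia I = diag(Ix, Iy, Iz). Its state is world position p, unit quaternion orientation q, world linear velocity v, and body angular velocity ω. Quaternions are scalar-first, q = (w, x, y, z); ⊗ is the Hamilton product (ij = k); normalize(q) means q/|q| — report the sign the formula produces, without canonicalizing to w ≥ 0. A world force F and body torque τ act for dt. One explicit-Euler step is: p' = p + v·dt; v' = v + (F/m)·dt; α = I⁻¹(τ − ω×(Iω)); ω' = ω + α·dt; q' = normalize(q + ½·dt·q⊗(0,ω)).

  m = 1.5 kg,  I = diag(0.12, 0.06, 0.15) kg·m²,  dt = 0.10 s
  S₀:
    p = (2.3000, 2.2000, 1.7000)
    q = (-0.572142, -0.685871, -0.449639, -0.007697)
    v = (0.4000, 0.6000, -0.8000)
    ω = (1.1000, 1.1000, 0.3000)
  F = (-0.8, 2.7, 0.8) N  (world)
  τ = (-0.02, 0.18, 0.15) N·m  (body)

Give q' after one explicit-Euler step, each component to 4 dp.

Hamilton product q⊗(0,ω) = (1.2513701, -0.7557812, -0.4320616, -0.4314978)
q + ½dt·q⊗(0,ω), renormalized = (-0.5080, -0.7214, -0.4698, -0.0292)

q' = (-0.5080, -0.7214, -0.4698, -0.0292)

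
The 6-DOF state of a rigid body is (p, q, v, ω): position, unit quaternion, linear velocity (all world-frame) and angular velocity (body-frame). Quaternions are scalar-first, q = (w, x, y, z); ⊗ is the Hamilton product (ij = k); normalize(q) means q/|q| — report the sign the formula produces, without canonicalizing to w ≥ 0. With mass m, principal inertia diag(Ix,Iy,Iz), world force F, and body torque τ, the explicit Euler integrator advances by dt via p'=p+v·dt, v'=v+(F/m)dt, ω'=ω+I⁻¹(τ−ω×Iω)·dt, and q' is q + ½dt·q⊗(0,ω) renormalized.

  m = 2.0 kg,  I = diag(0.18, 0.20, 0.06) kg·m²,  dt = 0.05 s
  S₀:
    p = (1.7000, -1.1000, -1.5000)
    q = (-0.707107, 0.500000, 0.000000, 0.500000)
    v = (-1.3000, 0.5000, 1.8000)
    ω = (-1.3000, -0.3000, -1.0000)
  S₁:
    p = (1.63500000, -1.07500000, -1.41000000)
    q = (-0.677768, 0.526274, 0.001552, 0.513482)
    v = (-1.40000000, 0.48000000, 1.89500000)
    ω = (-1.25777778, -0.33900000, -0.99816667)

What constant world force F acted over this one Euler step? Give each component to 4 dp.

velocity change Δv = (-0.10000000, -0.02000000, 0.09500000)
applied force F = (-4.0000, -0.8000, 3.8000)

F = (-4.0000, -0.8000, 3.8000)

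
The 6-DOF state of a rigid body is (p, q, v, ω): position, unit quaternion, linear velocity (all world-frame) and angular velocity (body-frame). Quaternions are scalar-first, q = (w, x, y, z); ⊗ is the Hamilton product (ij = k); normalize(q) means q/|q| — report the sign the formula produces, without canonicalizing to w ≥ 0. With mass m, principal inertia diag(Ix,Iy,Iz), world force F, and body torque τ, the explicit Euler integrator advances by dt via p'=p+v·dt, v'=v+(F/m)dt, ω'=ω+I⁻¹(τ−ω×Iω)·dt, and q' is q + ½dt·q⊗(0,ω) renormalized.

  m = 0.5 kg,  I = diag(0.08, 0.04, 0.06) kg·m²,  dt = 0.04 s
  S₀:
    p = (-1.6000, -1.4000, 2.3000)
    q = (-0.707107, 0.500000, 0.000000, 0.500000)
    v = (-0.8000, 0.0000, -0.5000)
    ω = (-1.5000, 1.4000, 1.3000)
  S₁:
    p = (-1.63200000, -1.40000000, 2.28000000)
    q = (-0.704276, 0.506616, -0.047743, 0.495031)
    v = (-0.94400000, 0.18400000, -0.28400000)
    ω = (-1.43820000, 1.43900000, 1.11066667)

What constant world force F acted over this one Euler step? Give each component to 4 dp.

v₁ − v₀ = (-0.14400000, 0.18400000, 0.21600000)
F = m·Δv/dt = (-1.8000, 2.3000, 2.7000)

F = (-1.8000, 2.3000, 2.7000)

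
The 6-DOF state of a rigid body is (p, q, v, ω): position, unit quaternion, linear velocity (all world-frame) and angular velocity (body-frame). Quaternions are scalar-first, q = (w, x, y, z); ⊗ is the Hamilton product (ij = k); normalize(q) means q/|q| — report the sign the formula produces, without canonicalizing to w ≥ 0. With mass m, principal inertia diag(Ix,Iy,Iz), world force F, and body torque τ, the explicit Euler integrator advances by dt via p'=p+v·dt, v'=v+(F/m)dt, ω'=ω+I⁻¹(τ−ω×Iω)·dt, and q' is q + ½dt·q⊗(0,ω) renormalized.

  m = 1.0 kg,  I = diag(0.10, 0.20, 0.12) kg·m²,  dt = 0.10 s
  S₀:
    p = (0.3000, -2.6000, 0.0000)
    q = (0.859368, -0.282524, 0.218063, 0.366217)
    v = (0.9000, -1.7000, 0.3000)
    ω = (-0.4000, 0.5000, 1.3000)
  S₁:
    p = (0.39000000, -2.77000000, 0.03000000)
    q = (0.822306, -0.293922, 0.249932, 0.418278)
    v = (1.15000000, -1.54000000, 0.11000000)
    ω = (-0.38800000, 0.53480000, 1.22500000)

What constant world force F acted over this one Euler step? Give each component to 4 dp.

v₁ − v₀ = (0.25000000, 0.16000000, -0.19000000)
F = m·Δv/dt = (2.5000, 1.6000, -1.9000)

F = (2.5000, 1.6000, -1.9000)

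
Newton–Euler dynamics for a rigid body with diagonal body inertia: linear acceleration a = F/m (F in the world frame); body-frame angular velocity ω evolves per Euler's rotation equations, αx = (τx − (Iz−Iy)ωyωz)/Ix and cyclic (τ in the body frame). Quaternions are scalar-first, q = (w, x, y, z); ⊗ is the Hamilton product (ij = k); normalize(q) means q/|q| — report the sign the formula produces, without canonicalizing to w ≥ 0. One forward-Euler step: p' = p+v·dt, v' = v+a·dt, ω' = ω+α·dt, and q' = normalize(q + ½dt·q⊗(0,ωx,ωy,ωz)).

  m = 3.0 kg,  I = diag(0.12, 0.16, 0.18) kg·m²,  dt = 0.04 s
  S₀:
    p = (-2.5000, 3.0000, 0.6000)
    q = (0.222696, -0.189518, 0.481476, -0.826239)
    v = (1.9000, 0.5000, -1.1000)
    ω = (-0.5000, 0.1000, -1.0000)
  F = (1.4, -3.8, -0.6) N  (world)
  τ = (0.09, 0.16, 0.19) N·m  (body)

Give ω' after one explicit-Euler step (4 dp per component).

gyro term ω×Iω = (-0.0020, -0.0300, -0.0020)
angular accel α = (0.7667, 1.1875, 1.0667)
ω' = ω + α·dt = (-0.4693, 0.1475, -0.9573)

ω' = (-0.4693, 0.1475, -0.9573)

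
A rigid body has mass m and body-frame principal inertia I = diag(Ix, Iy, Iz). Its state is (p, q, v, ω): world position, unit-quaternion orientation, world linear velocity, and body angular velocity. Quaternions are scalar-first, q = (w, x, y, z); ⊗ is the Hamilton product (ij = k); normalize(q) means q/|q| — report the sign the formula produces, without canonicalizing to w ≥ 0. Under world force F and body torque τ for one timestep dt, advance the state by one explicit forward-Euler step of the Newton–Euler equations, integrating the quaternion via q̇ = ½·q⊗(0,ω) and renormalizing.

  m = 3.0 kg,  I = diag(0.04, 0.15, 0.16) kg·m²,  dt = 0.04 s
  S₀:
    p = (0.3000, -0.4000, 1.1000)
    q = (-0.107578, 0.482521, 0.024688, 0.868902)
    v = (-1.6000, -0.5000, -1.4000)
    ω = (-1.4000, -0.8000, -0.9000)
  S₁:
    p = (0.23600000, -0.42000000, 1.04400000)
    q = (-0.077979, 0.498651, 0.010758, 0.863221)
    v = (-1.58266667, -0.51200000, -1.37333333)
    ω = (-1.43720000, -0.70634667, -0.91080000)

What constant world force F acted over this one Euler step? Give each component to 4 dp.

Δv = v₁−v₀ = (0.01733333, -0.01200000, 0.02666667)
m·(v₁−v₀)/dt = (1.3000, -0.9000, 2.0000)

F = (1.3000, -0.9000, 2.0000)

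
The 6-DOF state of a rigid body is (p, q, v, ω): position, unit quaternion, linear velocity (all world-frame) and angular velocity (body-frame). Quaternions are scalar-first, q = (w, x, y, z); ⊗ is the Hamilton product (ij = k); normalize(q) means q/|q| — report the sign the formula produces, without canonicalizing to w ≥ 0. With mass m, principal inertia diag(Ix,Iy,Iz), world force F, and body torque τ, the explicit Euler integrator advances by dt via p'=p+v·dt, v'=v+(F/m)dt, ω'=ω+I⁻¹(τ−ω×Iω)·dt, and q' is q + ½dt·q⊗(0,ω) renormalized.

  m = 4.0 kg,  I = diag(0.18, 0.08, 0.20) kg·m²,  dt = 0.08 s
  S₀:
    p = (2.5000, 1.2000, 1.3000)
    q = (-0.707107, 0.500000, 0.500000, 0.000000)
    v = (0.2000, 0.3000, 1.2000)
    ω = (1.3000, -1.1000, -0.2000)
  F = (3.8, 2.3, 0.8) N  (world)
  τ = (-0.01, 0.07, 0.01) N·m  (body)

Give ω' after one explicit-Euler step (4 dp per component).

ω' = (1.2838, -1.0352, -0.2532)

(τ − ω×Iω)/I = (-0.2022, 0.8100, -0.6650)
ω + α·dt = (1.2838, -1.0352, -0.2532)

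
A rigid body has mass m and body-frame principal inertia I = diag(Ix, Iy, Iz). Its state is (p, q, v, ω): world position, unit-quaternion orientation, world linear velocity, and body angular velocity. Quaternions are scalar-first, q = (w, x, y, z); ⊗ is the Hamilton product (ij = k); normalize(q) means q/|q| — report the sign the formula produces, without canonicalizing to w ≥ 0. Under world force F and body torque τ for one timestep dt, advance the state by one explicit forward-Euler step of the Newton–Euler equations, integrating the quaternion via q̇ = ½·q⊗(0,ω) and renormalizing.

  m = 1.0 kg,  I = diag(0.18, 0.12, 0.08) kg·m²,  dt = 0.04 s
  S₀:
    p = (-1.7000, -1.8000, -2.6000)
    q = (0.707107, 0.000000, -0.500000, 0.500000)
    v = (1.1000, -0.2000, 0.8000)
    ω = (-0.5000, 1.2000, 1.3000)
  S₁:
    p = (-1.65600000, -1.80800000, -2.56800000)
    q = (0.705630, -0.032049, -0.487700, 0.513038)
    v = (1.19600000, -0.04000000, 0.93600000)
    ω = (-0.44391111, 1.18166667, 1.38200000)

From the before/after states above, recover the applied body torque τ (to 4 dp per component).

τ = (0.1900, -0.1200, 0.2000)

ω₁ − ω₀ = (0.05608889, -0.01833333, 0.08200000)
precession coupling = (-0.0624, -0.0650, 0.0360)
τ = I·(Δω/dt) + ω₀×(Iω₀) = (0.1900, -0.1200, 0.2000)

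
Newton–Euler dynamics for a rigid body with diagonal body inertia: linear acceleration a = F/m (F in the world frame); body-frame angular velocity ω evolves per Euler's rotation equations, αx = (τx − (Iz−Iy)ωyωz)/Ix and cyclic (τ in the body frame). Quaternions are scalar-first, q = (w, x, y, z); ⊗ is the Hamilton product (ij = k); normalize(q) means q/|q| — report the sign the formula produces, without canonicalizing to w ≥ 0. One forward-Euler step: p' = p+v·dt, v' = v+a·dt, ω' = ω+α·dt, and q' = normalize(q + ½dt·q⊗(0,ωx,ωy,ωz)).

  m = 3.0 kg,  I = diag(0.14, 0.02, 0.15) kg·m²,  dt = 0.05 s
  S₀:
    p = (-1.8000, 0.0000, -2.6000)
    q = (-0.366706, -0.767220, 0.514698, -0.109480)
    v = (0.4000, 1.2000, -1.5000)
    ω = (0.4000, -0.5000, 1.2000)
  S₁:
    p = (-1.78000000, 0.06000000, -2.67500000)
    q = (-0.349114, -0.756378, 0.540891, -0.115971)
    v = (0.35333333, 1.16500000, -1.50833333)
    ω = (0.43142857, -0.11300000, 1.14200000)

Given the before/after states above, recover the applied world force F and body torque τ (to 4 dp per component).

F = (-2.8000, -2.1000, -0.5000)
τ = (0.0100, 0.1500, -0.1500)

ω₁ − ω₀ = (0.03142857, 0.38700000, -0.05800000)
ω₀×(Iω₀) = (-0.0780, -0.0048, 0.0240)
I·α + gyro = (0.0100, 0.1500, -0.1500)
velocity change Δv = (-0.04666667, -0.03500000, -0.00833333)
applied force F = (-2.8000, -2.1000, -0.5000)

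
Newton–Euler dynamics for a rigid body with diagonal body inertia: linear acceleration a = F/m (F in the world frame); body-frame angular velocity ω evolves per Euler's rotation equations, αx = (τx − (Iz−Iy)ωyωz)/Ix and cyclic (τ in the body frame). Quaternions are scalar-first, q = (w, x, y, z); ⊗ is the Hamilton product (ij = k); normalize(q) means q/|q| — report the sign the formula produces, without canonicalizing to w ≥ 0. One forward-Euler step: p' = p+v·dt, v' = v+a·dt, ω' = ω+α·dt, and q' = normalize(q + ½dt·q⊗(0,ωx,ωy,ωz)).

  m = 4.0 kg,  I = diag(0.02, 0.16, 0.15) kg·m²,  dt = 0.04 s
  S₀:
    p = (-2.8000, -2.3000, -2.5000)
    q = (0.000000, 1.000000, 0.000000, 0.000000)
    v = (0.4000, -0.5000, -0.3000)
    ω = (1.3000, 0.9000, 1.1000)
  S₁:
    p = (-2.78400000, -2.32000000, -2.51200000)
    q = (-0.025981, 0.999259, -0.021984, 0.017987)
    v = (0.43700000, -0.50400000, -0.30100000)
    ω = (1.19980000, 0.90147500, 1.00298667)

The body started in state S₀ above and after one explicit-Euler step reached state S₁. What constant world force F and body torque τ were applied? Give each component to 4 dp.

rate change Δω = (-0.10020000, 0.00147500, -0.09701333)
τ = I·(Δω/dt) + ω₀×(Iω₀) = (-0.0600, -0.1800, -0.2000)
velocity change Δv = (0.03700000, -0.00400000, -0.00100000)
m·(v₁−v₀)/dt = (3.7000, -0.4000, -0.1000)

F = (3.7000, -0.4000, -0.1000)
τ = (-0.0600, -0.1800, -0.2000)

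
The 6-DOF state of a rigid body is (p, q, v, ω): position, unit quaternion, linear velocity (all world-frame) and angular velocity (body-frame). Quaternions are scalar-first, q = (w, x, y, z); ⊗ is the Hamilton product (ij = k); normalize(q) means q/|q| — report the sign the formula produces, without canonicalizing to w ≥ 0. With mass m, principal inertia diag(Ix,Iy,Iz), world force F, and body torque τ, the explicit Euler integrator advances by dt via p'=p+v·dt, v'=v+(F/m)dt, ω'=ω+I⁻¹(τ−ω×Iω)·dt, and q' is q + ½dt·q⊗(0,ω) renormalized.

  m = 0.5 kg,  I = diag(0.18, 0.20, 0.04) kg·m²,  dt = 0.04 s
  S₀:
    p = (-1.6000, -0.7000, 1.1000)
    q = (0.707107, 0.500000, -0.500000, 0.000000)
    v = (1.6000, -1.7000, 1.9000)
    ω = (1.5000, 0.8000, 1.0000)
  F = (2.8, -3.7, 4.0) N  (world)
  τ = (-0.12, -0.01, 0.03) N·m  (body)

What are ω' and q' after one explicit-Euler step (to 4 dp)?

ω×(Iω) gyroscopic = (-0.1280, 0.2100, 0.0240)
angular accel α = (0.0444, -1.1000, 0.1500)
ω + α·dt = (1.5018, 0.7560, 1.0060)
2q̇ = q⊗(0,ω) = (-0.3500000, 0.5606605, 0.0656856, 1.8571070)
q + ½dt·q⊗(0,ω), renormalized = (0.6996, 0.5108, -0.4983, 0.0371)

ω' = (1.5018, 0.7560, 1.0060)
q' = (0.6996, 0.5108, -0.4983, 0.0371)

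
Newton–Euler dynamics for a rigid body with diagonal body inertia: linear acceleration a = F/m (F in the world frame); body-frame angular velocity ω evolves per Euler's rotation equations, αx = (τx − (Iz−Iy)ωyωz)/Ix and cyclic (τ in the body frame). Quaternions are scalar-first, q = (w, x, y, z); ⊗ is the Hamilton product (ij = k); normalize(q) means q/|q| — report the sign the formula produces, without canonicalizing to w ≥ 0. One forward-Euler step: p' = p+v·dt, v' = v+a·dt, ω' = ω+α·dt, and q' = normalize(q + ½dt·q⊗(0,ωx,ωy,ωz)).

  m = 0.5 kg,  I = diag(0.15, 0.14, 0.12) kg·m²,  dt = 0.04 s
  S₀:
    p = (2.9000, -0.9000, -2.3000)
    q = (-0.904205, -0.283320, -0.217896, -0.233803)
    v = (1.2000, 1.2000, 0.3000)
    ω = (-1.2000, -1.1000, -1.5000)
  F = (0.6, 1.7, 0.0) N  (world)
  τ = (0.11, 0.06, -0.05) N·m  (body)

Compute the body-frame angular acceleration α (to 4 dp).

α = (0.9533, 0.0429, -0.3067)

precession coupling ω×(Iω) = (-0.0330, 0.0540, -0.0132)
(τ − ω×Iω)/I = (0.9533, 0.0429, -0.3067)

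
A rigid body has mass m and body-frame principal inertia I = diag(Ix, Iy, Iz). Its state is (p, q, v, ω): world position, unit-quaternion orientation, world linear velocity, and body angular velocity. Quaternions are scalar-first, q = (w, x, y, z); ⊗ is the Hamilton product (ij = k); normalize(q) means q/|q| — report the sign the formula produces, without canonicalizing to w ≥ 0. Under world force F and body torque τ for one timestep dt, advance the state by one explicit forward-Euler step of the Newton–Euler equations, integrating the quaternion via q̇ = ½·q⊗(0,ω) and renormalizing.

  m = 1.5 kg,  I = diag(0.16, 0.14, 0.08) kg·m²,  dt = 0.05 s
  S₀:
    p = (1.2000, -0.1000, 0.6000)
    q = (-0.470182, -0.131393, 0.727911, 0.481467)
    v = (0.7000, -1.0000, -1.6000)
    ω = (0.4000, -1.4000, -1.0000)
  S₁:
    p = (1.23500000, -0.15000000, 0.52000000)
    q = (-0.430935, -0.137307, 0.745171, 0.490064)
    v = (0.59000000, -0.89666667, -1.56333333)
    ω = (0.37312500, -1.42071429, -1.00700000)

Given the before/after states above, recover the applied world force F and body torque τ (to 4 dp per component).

v₁ − v₀ = (-0.11000000, 0.10333333, 0.03666667)
applied force F = (-3.3000, 3.1000, 1.1000)
Δω = ω₁−ω₀ = (-0.02687500, -0.02071429, -0.00700000)
precession coupling = (-0.0840, -0.0320, 0.0112)
τ = I·(Δω/dt) + ω₀×(Iω₀) = (-0.1700, -0.0900, 0.0000)

F = (-3.3000, 3.1000, 1.1000)
τ = (-0.1700, -0.0900, 0.0000)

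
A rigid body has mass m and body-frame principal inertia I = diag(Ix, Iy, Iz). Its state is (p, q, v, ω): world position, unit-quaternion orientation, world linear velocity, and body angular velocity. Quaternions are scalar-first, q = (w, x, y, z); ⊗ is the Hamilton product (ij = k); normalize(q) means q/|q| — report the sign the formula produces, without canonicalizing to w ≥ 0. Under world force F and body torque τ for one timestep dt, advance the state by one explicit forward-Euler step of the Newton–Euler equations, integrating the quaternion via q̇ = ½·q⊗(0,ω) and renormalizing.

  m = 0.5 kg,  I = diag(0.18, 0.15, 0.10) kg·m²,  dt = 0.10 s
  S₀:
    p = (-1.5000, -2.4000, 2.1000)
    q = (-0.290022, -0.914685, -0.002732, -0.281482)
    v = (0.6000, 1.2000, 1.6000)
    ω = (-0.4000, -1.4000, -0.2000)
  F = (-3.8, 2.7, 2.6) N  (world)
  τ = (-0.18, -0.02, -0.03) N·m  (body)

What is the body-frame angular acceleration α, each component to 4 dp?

gyro term ω×Iω = (-0.0140, 0.0064, -0.0168)
angular accel α = (-0.9222, -0.1760, -0.1320)

α = (-0.9222, -0.1760, -0.1320)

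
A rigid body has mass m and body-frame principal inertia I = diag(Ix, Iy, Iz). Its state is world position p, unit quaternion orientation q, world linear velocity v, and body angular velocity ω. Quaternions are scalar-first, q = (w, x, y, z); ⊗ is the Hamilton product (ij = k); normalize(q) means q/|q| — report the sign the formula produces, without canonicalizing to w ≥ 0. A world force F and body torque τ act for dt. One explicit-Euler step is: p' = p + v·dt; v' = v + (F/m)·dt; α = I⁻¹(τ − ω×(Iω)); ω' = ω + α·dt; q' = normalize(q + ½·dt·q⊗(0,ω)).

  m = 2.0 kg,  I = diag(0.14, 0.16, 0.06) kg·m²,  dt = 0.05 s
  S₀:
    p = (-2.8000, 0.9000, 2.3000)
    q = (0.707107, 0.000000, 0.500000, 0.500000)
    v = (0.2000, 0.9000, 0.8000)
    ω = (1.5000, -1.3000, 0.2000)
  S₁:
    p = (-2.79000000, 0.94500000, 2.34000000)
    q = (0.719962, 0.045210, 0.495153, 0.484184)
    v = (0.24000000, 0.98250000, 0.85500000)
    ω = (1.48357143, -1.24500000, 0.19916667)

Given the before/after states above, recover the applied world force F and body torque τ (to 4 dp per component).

F = (1.6000, 3.3000, 2.2000)
τ = (-0.0200, 0.2000, -0.0400)

Δv = v₁−v₀ = (0.04000000, 0.08250000, 0.05500000)
applied force F = (1.6000, 3.3000, 2.2000)
rate change Δω = (-0.01642857, 0.05500000, -0.00083333)
τ = I·(Δω/dt) + ω₀×(Iω₀) = (-0.0200, 0.2000, -0.0400)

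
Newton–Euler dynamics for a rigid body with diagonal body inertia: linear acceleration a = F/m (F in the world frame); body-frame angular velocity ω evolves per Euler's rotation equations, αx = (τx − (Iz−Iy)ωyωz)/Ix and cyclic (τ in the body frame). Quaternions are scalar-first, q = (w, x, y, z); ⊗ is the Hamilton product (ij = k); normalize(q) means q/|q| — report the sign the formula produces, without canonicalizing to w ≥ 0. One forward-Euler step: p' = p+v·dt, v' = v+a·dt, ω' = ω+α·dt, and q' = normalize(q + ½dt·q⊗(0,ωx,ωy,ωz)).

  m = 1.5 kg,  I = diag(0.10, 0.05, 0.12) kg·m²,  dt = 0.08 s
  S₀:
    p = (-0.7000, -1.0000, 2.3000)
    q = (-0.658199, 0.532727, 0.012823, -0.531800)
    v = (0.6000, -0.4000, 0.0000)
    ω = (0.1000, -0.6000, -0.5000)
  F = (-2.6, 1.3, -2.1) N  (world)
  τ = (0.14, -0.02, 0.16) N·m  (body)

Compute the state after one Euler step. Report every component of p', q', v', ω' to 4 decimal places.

p' = (-0.6520, -1.0320, 2.3000)
q' = (-0.6703, 0.5168, 0.0371, -0.5312)
v' = (0.4613, -0.3307, -0.1120)
ω' = (0.1952, -0.6336, -0.3953)

gyro term ω×Iω = (0.0210, 0.0010, 0.0030)
α = I⁻¹(τ − ω×Iω) = (1.1900, -0.4200, 1.3083)
ω + α·dt = (0.1952, -0.6336, -0.3953)
q⊗(0,ω) = (-0.3114789, -0.3913114, 0.6081029, 0.0081810)
q + ½dt·q⊗(0,ω), renormalized = (-0.6703, 0.5168, 0.0371, -0.5312)
p + v·dt = (-0.6520, -1.0320, 2.3000)
v' = v + a·dt = (0.4613, -0.3307, -0.1120)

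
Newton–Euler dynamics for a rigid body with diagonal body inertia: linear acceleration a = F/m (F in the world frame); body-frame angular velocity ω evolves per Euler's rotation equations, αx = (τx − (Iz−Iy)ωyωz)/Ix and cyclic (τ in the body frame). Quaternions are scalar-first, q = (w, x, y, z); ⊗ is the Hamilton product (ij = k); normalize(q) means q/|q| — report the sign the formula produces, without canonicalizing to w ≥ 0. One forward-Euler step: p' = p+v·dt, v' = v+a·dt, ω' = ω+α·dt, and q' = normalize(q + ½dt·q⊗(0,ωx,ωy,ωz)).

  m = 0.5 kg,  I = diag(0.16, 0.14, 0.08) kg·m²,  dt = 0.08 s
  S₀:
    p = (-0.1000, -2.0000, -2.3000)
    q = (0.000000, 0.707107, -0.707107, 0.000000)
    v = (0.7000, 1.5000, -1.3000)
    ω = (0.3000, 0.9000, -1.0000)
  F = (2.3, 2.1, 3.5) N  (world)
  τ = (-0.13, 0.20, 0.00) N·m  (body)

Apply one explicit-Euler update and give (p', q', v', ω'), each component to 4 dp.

angular accel α = (-1.1500, 1.6000, 0.0675)
ω + α·dt = (0.2080, 1.0280, -0.9946)
q⊗(0,ω) = (0.4242642, 0.7071070, 0.7071070, 0.8485284)
q' = normalize(q + ½dt·q⊗(0,ω)) = (0.0169, 0.7343, -0.6778, 0.0339)
a = (4.6000, 4.2000, 7.0000)
new position p' = (-0.0440, -1.8800, -2.4040)
v + (F/m)dt = (1.0680, 1.8360, -0.7400)

p' = (-0.0440, -1.8800, -2.4040)
q' = (0.0169, 0.7343, -0.6778, 0.0339)
v' = (1.0680, 1.8360, -0.7400)
ω' = (0.2080, 1.0280, -0.9946)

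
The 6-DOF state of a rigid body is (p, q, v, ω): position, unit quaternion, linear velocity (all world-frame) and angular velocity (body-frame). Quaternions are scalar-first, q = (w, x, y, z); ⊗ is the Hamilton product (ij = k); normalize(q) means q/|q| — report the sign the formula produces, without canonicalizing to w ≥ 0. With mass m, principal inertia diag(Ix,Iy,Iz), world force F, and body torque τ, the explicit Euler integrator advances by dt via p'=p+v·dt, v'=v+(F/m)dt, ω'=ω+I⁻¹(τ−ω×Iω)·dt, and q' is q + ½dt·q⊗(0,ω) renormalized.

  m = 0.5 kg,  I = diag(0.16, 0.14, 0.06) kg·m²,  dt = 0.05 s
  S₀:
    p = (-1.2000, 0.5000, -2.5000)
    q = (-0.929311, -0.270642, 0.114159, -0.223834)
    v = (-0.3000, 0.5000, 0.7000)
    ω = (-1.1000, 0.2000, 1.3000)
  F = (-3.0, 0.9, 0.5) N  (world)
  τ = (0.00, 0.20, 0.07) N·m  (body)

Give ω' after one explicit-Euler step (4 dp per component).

ω' = (-1.0935, 0.3225, 1.3547)

ω×(Iω) gyroscopic = (-0.0208, -0.1430, 0.0044)
α = I⁻¹(τ − ω×Iω) = (0.1300, 2.4500, 1.0933)
ω' = ω + α·dt = (-1.0935, 0.3225, 1.3547)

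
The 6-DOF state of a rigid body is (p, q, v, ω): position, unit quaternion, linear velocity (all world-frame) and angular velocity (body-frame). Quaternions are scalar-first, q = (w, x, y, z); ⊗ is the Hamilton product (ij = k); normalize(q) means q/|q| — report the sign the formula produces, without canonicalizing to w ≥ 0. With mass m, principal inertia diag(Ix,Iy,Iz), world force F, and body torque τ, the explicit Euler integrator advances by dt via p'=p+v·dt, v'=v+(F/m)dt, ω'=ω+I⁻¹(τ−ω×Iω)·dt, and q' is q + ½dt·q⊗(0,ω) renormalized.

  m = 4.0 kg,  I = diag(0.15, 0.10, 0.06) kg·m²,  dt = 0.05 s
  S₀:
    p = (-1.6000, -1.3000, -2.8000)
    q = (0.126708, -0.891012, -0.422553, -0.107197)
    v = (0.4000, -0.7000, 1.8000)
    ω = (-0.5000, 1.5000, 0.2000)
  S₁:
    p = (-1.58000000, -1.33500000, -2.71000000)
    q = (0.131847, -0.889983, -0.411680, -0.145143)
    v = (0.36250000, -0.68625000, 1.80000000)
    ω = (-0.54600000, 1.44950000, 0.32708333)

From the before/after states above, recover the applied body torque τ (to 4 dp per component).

τ = (-0.1500, -0.1100, 0.1900)

rate change Δω = (-0.04600000, -0.05050000, 0.12708333)
τ = I·(Δω/dt) + ω₀×(Iω₀) = (-0.1500, -0.1100, 0.1900)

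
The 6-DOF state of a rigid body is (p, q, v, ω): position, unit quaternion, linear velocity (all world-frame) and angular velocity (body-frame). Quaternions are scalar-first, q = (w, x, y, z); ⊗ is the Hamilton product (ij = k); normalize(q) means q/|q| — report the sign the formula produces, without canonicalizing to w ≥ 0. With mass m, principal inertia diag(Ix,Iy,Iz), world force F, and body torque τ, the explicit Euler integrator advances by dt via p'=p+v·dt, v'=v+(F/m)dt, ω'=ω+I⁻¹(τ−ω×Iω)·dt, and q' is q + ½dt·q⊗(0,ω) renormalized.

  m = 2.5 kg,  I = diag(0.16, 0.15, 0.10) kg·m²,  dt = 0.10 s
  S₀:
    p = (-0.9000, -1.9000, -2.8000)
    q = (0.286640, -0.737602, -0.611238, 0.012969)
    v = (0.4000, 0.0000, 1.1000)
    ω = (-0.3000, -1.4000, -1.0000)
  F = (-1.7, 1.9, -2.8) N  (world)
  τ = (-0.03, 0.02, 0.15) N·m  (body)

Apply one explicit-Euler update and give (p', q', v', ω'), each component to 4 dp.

p' = (-0.8600, -1.9000, -2.6900)
q' = (0.2326, -0.7077, -0.6658, 0.0409)
v' = (0.3320, 0.0760, 0.9880)
ω' = (-0.2750, -1.3987, -0.8458)

α = I⁻¹(τ − ω×Iω) = (0.2500, 0.0133, 1.5420)
ω' = ω + α·dt = (-0.2750, -1.3987, -0.8458)
q⊗(0,ω) = (-1.0640448, 0.5434026, -1.1427887, 0.5626314)
updated quaternion q' = (0.2326, -0.7077, -0.6658, 0.0409)
p + v·dt = (-0.8600, -1.9000, -2.6900)
v' = v + a·dt = (0.3320, 0.0760, 0.9880)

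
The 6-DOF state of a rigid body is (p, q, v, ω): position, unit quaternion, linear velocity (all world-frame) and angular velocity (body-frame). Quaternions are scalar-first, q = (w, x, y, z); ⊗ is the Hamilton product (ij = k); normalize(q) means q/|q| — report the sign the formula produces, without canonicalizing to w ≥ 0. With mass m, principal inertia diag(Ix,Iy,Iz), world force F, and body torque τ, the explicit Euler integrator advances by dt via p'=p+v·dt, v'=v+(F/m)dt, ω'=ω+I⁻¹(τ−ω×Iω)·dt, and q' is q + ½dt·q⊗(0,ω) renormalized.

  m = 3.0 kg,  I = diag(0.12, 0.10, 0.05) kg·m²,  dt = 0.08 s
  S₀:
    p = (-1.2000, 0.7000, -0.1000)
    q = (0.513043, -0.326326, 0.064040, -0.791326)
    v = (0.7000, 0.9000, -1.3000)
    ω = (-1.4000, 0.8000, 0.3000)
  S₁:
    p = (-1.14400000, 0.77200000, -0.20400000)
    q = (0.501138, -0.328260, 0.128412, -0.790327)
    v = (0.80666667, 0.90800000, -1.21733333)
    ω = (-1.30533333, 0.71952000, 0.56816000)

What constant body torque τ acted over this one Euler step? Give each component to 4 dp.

ω₁ − ω₀ = (0.09466667, -0.08048000, 0.26816000)
precession coupling = (-0.0120, -0.0294, 0.0224)
I·α + gyro = (0.1300, -0.1300, 0.1900)

τ = (0.1300, -0.1300, 0.1900)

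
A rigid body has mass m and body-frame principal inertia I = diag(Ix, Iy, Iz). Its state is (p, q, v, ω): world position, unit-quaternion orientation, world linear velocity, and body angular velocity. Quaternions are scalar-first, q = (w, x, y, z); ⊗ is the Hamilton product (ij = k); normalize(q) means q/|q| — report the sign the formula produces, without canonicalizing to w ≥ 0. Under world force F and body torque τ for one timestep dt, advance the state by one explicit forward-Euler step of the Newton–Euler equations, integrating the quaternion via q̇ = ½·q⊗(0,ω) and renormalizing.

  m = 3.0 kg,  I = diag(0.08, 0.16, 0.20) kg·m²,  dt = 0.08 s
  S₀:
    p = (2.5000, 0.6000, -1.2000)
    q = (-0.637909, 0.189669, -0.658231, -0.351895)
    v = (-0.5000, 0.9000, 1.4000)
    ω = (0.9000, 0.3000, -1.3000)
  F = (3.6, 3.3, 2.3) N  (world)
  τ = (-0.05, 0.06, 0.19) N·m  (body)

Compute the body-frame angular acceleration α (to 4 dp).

gyro term ω×Iω = (-0.0156, 0.1404, 0.0216)
angular accel α = (-0.4300, -0.5025, 0.8420)

α = (-0.4300, -0.5025, 0.8420)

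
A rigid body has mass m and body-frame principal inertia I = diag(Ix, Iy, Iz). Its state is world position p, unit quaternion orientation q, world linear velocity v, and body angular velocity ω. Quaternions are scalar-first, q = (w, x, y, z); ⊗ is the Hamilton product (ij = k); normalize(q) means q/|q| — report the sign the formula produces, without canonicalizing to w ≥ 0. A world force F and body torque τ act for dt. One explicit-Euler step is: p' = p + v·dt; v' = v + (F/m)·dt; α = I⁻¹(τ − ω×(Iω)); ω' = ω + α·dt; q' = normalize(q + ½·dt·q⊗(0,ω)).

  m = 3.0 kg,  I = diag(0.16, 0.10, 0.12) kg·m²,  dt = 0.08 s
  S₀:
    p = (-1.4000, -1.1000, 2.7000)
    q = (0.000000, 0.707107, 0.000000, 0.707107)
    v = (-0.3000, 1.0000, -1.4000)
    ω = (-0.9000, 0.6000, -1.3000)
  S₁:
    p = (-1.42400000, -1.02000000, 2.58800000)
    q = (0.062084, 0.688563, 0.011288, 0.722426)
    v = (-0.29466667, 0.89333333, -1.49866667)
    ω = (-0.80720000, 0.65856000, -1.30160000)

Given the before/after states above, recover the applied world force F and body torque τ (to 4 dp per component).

rate change Δω = (0.09280000, 0.05856000, -0.00160000)
precession coupling = (-0.0156, 0.0468, 0.0324)
τ = I·(Δω/dt) + ω₀×(Iω₀) = (0.1700, 0.1200, 0.0300)
v₁ − v₀ = (0.00533333, -0.10666667, -0.09866667)
applied force F = (0.2000, -4.0000, -3.7000)

F = (0.2000, -4.0000, -3.7000)
τ = (0.1700, 0.1200, 0.0300)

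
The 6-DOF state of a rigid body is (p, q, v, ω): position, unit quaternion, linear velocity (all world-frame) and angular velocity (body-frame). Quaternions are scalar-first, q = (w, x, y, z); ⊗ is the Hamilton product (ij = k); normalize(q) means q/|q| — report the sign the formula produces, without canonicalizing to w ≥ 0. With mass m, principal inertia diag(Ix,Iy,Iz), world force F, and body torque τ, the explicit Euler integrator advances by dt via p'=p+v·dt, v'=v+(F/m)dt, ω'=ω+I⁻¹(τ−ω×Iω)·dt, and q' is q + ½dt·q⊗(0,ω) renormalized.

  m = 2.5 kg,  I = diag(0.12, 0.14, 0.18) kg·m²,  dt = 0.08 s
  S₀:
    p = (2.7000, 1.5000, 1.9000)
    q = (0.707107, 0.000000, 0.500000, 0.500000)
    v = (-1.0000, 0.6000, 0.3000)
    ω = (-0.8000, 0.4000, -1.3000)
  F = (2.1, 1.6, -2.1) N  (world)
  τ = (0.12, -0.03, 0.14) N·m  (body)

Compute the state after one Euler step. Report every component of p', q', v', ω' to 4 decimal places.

p' = (2.6200, 1.5480, 1.9240)
q' = (0.7237, -0.0565, 0.4943, 0.4783)
v' = (-0.9328, 0.6512, 0.2328)
ω' = (-0.7061, 0.4185, -1.2349)

p + v·dt = (2.6200, 1.5480, 1.9240)
v' = v + a·dt = (-0.9328, 0.6512, 0.2328)
α = I⁻¹(τ − ω×Iω) = (1.1733, 0.2314, 0.8133)
new body rate ω' = (-0.7061, 0.4185, -1.2349)
Hamilton product q⊗(0,ω) = (0.4500000, -1.4156856, -0.1171572, -0.5192391)
q + ½dt·q⊗(0,ω), renormalized = (0.7237, -0.0565, 0.4943, 0.4783)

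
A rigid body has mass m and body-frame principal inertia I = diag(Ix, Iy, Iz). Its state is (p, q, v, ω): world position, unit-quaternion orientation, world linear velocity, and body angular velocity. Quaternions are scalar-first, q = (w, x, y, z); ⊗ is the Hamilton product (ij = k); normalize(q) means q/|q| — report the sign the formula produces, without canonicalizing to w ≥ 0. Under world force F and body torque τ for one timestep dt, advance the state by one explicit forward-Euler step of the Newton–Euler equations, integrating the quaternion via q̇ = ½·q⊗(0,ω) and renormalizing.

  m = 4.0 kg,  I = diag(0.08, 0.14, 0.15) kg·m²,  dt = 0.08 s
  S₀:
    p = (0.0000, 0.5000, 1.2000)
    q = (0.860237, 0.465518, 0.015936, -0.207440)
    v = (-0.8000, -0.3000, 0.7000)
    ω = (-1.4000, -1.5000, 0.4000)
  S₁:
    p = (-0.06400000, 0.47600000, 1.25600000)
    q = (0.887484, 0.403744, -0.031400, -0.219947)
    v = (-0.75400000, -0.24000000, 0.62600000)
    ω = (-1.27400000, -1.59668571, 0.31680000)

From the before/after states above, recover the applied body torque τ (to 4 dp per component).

τ = (0.1200, -0.1300, -0.0300)

Δω = ω₁−ω₀ = (0.12600000, -0.09668571, -0.08320000)
applied torque τ = (0.1200, -0.1300, -0.0300)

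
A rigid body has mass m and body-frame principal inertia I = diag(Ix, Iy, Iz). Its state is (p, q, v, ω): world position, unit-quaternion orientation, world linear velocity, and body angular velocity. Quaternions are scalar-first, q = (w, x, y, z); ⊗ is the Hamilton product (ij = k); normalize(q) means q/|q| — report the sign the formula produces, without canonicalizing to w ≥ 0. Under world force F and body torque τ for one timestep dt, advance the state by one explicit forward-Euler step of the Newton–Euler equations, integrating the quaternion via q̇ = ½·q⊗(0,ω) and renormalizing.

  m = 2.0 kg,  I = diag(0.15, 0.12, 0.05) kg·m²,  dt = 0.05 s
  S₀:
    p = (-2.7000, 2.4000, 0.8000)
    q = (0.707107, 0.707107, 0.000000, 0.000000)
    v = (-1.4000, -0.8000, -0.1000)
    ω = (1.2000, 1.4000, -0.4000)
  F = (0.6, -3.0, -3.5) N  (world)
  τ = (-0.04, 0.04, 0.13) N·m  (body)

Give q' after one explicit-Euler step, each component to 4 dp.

Hamilton product q⊗(0,ω) = (-0.8485284, 0.8485284, 1.2727926, 0.7071070)
q + ½dt·q⊗(0,ω), renormalized = (0.6851, 0.7275, 0.0318, 0.0177)

q' = (0.6851, 0.7275, 0.0318, 0.0177)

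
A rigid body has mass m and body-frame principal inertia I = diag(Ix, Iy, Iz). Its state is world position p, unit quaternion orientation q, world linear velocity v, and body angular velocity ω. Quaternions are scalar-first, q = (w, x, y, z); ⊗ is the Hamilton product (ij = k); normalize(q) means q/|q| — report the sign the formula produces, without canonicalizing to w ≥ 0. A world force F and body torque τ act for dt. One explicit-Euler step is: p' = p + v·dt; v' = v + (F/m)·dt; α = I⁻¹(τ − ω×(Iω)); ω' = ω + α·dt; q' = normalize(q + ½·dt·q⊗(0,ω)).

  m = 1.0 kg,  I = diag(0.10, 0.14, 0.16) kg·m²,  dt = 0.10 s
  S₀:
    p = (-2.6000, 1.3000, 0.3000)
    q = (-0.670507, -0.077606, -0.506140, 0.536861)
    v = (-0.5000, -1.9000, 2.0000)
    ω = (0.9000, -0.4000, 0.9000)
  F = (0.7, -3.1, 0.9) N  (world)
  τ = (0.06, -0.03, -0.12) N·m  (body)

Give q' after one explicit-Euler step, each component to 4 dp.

Hamilton product q⊗(0,ω) = (-0.6157855, -0.8442379, 0.8212231, -0.1168879)
q + ½dt·q⊗(0,ω), renormalized = (-0.6997, -0.1196, -0.4640, 0.5298)

q' = (-0.6997, -0.1196, -0.4640, 0.5298)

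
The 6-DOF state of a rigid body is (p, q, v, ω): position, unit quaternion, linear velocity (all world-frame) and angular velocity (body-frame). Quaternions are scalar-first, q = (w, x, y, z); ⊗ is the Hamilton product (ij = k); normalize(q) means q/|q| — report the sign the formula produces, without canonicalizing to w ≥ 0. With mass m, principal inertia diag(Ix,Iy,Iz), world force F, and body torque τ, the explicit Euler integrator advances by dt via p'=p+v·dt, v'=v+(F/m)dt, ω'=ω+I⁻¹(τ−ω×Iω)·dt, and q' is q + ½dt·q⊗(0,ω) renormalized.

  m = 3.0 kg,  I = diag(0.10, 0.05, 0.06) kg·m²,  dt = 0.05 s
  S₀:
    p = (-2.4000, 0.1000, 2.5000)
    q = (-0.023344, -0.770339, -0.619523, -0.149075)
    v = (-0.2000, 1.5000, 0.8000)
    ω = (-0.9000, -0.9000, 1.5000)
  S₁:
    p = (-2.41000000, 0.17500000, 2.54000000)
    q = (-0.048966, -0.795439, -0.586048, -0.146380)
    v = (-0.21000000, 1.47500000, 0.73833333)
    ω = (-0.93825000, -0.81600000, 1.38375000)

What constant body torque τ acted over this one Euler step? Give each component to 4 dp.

τ = (-0.0900, 0.0300, -0.1800)

Δω = ω₁−ω₀ = (-0.03825000, 0.08400000, -0.11625000)
gyro term ω₀×Iω₀ = (-0.0135, -0.0540, -0.0405)
applied torque τ = (-0.0900, 0.0300, -0.1800)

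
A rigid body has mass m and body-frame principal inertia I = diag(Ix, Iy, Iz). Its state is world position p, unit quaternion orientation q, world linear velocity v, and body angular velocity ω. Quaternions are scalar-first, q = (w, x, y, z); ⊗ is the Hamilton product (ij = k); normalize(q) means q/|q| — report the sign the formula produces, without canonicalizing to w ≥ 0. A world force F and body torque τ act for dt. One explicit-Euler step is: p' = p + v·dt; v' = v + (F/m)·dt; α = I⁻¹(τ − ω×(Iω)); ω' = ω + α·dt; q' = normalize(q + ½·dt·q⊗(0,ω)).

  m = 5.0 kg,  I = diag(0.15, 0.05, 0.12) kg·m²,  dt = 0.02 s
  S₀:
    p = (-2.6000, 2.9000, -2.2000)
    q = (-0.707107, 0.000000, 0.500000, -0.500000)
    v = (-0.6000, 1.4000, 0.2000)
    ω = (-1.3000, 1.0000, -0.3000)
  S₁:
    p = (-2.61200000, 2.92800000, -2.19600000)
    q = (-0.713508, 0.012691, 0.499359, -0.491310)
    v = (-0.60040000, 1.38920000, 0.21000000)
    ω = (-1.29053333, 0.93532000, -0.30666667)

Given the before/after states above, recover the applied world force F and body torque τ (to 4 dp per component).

F = (-0.1000, -2.7000, 2.5000)
τ = (0.0500, -0.1500, 0.0900)

Δω = ω₁−ω₀ = (0.00946667, -0.06468000, -0.00666667)
precession coupling = (-0.0210, 0.0117, 0.1300)
I·α + gyro = (0.0500, -0.1500, 0.0900)
Δv = v₁−v₀ = (-0.00040000, -0.01080000, 0.01000000)
m·(v₁−v₀)/dt = (-0.1000, -2.7000, 2.5000)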